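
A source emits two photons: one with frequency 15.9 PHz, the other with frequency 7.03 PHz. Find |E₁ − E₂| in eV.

Using E = hf: E₁ = 1.054e-17 J, E₂ = 4.658e-18 J.
|ΔE| = |1.054e-17 − 4.658e-18| = 5.88e-18 J = 36.7 eV.

36.7 eV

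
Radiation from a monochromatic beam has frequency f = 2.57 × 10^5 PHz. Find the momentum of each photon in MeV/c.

1.06 MeV/c

Use h = 6.62607015 × 10^-34 J·s, c = 2.99792458 × 10^8 m/s, 1 eV = 1.602176634 × 10^-19 J.
In SI units: f = 2.57 × 10^5 PHz = 2.57 × 10^20 Hz.
Apply p = hf/c: p = 5.680 × 10^-22 kg·m/s.
Converting to MeV/c: p = 1.063 MeV/c ≈ 1.06 MeV/c.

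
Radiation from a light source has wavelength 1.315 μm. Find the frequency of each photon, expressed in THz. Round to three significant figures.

228 THz

Use c = 2.99792458e8 m/s.
Convert to SI: λ = 1.315 μm = 1.315e-6 m.
Apply f = c/λ: f = 2.280e14 Hz.
Converting to THz: f = 228.0 THz ≈ 228 THz.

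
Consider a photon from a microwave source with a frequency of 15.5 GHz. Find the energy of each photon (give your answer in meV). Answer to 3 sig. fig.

0.0641 meV

(h = 6.62607015 × 10^-34 J·s, 1 eV = 1.602176634 × 10^-19 J.)
Convert to SI: f = 15.5 GHz = 1.55 × 10^10 Hz.
For a photon E = hf, so E = 1.027 × 10^-23 J.
Converting to meV: E = 0.06410 meV ≈ 0.0641 meV.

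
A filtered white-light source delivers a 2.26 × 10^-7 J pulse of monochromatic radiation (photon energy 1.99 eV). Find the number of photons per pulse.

Per-photon energy: E = 3.188 × 10^-19 J (from energy = 1.99 eV).
N = E_total / E_photon = 2.26 × 10^-7 J / 3.188 × 10^-19 J = 7.09 × 10^11.

7.09 × 10^11 photons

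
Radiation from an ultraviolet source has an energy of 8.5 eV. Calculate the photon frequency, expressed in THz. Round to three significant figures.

2060 THz

First convert: E = 8.5 eV = 1.3619 × 10^-18 J.
The photon relation is f = E/h, giving f = 2.055 × 10^15 Hz.
Converting to THz: f = 2055 THz ≈ 2060 THz.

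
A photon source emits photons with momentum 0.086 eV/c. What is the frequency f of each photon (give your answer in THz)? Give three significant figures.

20.8 THz

Convert to SI: p = 0.086 eV/c = 4.5961e-29 kg·m/s.
The photon relation is f = pc/h, giving f = 2.079e13 Hz.
Converting to THz: f = 20.79 THz ≈ 20.8 THz.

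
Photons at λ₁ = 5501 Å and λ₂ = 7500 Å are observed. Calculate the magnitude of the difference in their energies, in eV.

Using E = hc/λ: E₁ = 3.6111e-19 J, E₂ = 2.6486e-19 J.
|ΔE| = |3.6111e-19 − 2.6486e-19| = 9.62e-20 J = 0.601 eV.

0.601 eV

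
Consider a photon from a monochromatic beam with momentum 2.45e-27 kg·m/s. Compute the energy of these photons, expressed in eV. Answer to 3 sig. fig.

Since E = pc for a photon, E = 7.345e-19 J.
Converting to eV: E = 4.584 eV ≈ 4.58 eV.

4.58 eV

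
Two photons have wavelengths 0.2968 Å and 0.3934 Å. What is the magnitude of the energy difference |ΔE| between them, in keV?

10.3 keV

Using E = hc/λ: E₁ = 6.6929 × 10^-15 J, E₂ = 5.0494 × 10^-15 J.
|ΔE| = |6.6929 × 10^-15 − 5.0494 × 10^-15| = 1.64 × 10^-15 J = 10.3 keV.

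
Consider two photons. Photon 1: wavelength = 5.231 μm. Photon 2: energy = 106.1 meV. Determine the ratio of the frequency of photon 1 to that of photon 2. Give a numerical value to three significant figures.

f_1 = 5.731 × 10^13 Hz (from wavelength = 5.231 μm, via f = c/λ).
f_2 = 2.565 × 10^13 Hz (from energy = 106.1 meV, via f = E/h).
Ratio = 5.731 × 10^13 / 2.565 × 10^13 = 2.23.

2.23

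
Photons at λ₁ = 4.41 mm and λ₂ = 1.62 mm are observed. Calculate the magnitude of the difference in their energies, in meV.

Using E = hc/λ: E₁ = 4.504e-23 J, E₂ = 1.226e-22 J.
|ΔE| = |4.504e-23 − 1.226e-22| = 7.76e-23 J = 0.484 meV.

0.484 meV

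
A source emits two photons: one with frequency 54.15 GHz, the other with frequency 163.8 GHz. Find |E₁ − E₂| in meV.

Using E = hf: E₁ = 3.5880·10^-23 J, E₂ = 1.0854·10^-22 J.
|ΔE| = |3.5880·10^-23 − 1.0854·10^-22| = 7.27·10^-23 J = 0.453 meV.

0.453 meV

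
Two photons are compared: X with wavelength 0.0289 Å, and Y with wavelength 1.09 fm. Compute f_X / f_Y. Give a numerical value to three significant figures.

3.77 × 10^-4

f_X = 1.037 × 10^20 Hz (from wavelength = 0.0289 Å, via f = c/λ).
f_Y = 2.750 × 10^23 Hz (from wavelength = 1.09 fm, via f = c/λ).
Ratio = 1.037 × 10^20 / 2.750 × 10^23 = 3.77 × 10^-4.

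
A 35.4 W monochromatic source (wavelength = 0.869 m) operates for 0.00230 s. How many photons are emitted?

3.56e23 photons

Total energy: E_total = P·t = 35.4 × 0.00230 = 0.08142 J.
Per-photon energy: E = 2.286e-25 J.
N = E_total / E_photon = 3.56e23.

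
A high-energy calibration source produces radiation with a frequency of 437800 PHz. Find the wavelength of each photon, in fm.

685 fm

Take c = 2.99792458e8 m/s.
In SI units: f = 437800 PHz = 4.378e20 Hz.
For a photon λ = c/f, so λ = 6.848e-13 m.
Converting to fm: λ = 684.8 fm ≈ 685 fm.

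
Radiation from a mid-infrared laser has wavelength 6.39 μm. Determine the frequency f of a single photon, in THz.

46.9 THz

Convert to SI: λ = 6.39 μm = 6.39 × 10^-6 m.
For a photon f = c/λ, so f = 4.692 × 10^13 Hz.
Converting to THz: f = 46.92 THz ≈ 46.9 THz.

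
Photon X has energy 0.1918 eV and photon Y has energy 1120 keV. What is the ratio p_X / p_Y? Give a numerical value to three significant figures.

1.71e-7

p_X = 1.025e-28 kg·m/s (from energy = 0.1918 eV, via p = E/c).
p_Y = 5.986e-22 kg·m/s (from energy = 1120 keV, via p = E/c).
Ratio = 1.025e-28 / 5.986e-22 = 1.71e-7.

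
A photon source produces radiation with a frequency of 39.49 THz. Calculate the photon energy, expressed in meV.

In SI units: f = 39.49 THz = 3.949 × 10^13 Hz.
Since E = hf for a photon, E = 2.617 × 10^-20 J.
Converting to meV: E = 163.3 meV ≈ 163 meV.

163 meV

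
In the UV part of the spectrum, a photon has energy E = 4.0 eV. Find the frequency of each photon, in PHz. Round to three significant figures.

0.967 PHz

Convert to SI: E = 4.0 eV = 6.4087 × 10^-19 J.
Apply f = E/h: f = 9.672 × 10^14 Hz.
Converting to PHz: f = 0.9672 PHz ≈ 0.967 PHz.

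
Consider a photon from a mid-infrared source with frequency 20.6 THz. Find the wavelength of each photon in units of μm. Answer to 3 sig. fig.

14.6 μm

Convert to SI: f = 20.6 THz = 2.06 × 10^13 Hz.
For a photon λ = c/f, so λ = 1.455 × 10^-5 m.
Converting to μm: λ = 14.55 μm ≈ 14.6 μm.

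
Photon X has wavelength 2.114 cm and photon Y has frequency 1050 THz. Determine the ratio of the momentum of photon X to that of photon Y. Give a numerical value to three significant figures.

p_X = 3.134 × 10^-32 kg·m/s (from wavelength = 2.114 cm, via p = h/λ).
p_Y = 2.321 × 10^-27 kg·m/s (from frequency = 1050 THz, via p = hf/c).
Ratio = 3.134 × 10^-32 / 2.321 × 10^-27 = 1.35 × 10^-5.

1.35 × 10^-5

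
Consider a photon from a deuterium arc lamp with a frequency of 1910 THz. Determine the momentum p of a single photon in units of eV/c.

7.90 eV/c

Take h = 6.62607015e-34 J·s, c = 2.99792458e8 m/s, 1 eV = 1.602176634e-19 J.
First convert: f = 1910 THz = 1.91e15 Hz.
The photon relation is p = hf/c, giving p = 4.222e-27 kg·m/s.
Converting to eV/c: p = 7.899 eV/c ≈ 7.90 eV/c.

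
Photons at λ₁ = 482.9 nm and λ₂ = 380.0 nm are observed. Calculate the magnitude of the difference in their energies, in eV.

Using E = hc/λ: E₁ = 4.1136e-19 J, E₂ = 5.2275e-19 J.
|ΔE| = |4.1136e-19 − 5.2275e-19| = 1.11e-19 J = 0.695 eV.

0.695 eV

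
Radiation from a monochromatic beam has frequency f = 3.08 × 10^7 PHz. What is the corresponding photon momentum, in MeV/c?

Use h = 6.62607015 × 10^-34 J·s, c = 2.99792458 × 10^8 m/s, 1 eV = 1.602176634 × 10^-19 J.
Convert to SI: f = 3.08 × 10^7 PHz = 3.08 × 10^22 Hz.
Apply p = hf/c: p = 6.807 × 10^-20 kg·m/s.
Converting to MeV/c: p = 127.4 MeV/c ≈ 127 MeV/c.

127 MeV/c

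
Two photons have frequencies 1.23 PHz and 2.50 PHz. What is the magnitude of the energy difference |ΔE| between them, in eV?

Using E = hf: E₁ = 8.150e-19 J, E₂ = 1.657e-18 J.
|ΔE| = |8.150e-19 − 1.657e-18| = 8.42e-19 J = 5.25 eV.

5.25 eV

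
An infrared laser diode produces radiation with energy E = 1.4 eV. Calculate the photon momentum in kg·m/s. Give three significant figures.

Take c = 2.99792458e8 m/s, 1 eV = 1.602176634e-19 J.
In SI units: E = 1.4 eV = 2.2430e-19 J.
Apply p = E/c: p = 7.482e-28 kg·m/s.
So p ≈ 7.48e-28 kg·m/s.

7.48e-28 kg·m/s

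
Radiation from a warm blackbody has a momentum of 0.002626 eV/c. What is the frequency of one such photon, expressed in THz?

In SI units: p = 0.002626 eV/c = 1.4034e-30 kg·m/s.
The photon relation is f = pc/h, giving f = 6.350e11 Hz.
Converting to THz: f = 0.6350 THz ≈ 0.635 THz.

0.635 THz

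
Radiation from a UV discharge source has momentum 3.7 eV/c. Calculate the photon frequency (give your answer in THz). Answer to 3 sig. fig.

895 THz

Take h = 6.62607015 × 10^-34 J·s, c = 2.99792458 × 10^8 m/s, 1 eV = 1.602176634 × 10^-19 J.
Convert to SI: p = 3.7 eV/c = 1.9774 × 10^-27 kg·m/s.
The photon relation is f = pc/h, giving f = 8.947 × 10^14 Hz.
Converting to THz: f = 894.7 THz ≈ 895 THz.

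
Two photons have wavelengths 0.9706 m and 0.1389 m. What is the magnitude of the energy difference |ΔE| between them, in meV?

7.65e-3 meV

Using E = hc/λ: E₁ = 2.0466e-25 J, E₂ = 1.4301e-24 J.
|ΔE| = |2.0466e-25 − 1.4301e-24| = 1.23e-24 J = 7.65e-3 meV.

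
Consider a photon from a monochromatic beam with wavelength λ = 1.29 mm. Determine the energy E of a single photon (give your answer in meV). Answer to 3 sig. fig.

0.961 meV

First convert: λ = 1.29 mm = 0.00129 m.
For a photon E = hc/λ, so E = 1.540e-22 J.
Converting to meV: E = 0.9611 meV ≈ 0.961 meV.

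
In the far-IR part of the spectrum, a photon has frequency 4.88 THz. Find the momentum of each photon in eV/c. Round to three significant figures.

0.0202 eV/c

In SI units: f = 4.88 THz = 4.88e12 Hz.
Apply p = hf/c: p = 1.079e-29 kg·m/s.
Converting to eV/c: p = 0.02018 eV/c ≈ 0.0202 eV/c.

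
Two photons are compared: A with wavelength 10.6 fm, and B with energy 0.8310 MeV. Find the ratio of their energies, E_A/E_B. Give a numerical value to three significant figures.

E_A = 1.874·10^-11 J (from wavelength = 10.6 fm, via E = hc/λ).
E_B = 1.331·10^-13 J (from energy = 0.8310 MeV, via E given directly).
Ratio = 1.874·10^-11 / 1.331·10^-13 = 141.

141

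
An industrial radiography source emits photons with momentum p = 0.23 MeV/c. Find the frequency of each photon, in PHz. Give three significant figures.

5.56·10^4 PHz

Use h = 6.62607015·10^-34 J·s, c = 2.99792458·10^8 m/s, 1 eV = 1.602176634·10^-19 J.
In SI units: p = 0.23 MeV/c = 1.2292·10^-22 kg·m/s.
Apply f = pc/h: f = 5.561·10^19 Hz.
Converting to PHz: f = 55610 PHz ≈ 5.56·10^4 PHz.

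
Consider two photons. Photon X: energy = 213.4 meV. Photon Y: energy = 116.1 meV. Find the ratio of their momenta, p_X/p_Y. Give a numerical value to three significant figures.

1.84

p_X = 1.140 × 10^-28 kg·m/s (from energy = 213.4 meV, via p = E/c).
p_Y = 6.205 × 10^-29 kg·m/s (from energy = 116.1 meV, via p = E/c).
Ratio = 1.140 × 10^-28 / 6.205 × 10^-29 = 1.84.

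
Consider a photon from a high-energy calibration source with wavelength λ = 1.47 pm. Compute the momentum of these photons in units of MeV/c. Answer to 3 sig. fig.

(h = 6.62607015e-34 J·s, c = 2.99792458e8 m/s, 1 eV = 1.602176634e-19 J.)
In SI units: λ = 1.47 pm = 1.47e-12 m.
Since p = h/λ for a photon, p = 4.508e-22 kg·m/s.
Converting to MeV/c: p = 0.8434 MeV/c ≈ 0.843 MeV/c.

0.843 MeV/c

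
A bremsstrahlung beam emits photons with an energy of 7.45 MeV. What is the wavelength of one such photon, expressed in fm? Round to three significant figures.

166 fm

(h = 6.62607015e-34 J·s, c = 2.99792458e8 m/s, 1 eV = 1.602176634e-19 J.)
In SI units: E = 7.45 MeV = 1.1936e-12 J.
Since λ = hc/E for a photon, λ = 1.664e-13 m.
Converting to fm: λ = 166.4 fm ≈ 166 fm.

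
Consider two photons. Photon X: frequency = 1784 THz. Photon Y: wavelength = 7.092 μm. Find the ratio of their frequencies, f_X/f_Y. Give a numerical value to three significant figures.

42.2

f_X = 1.784 × 10^15 Hz (from frequency = 1784 THz, via f given directly).
f_Y = 4.227 × 10^13 Hz (from wavelength = 7.092 μm, via f = c/λ).
Ratio = 1.784 × 10^15 / 4.227 × 10^13 = 42.2.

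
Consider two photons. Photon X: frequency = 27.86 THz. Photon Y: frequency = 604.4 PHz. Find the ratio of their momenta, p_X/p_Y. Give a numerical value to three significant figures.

4.61 × 10^-5

p_X = 6.158 × 10^-29 kg·m/s (from frequency = 27.86 THz, via p = hf/c).
p_Y = 1.336 × 10^-24 kg·m/s (from frequency = 604.4 PHz, via p = hf/c).
Ratio = 6.158 × 10^-29 / 1.336 × 10^-24 = 4.61 × 10^-5.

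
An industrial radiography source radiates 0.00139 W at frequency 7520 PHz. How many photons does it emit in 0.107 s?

2.98e10 photons

Total energy: E_total = P·t = 0.00139 × 0.107 = 1.487e-4 J.
Per-photon energy: E = 4.983e-15 J.
N = E_total / E_photon = 2.98e10.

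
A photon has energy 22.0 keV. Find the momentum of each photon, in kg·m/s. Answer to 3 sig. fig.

1.18 × 10^-23 kg·m/s

First convert: E = 22.0 keV = 3.5248 × 10^-15 J.
Apply p = E/c: p = 1.176 × 10^-23 kg·m/s.
So p ≈ 1.18 × 10^-23 kg·m/s.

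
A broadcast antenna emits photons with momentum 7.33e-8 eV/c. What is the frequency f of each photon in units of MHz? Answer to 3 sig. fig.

17.7 MHz

First convert: p = 7.33e-8 eV/c = 3.9174e-35 kg·m/s.
The photon relation is f = pc/h, giving f = 1.772e7 Hz.
Converting to MHz: f = 17.72 MHz ≈ 17.7 MHz.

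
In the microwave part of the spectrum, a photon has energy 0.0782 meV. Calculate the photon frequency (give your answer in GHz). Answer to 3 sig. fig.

18.9 GHz

Take h = 6.62607015 × 10^-34 J·s, 1 eV = 1.602176634 × 10^-19 J.
Convert to SI: E = 0.0782 meV = 1.2529 × 10^-23 J.
The photon relation is f = E/h, giving f = 1.891 × 10^10 Hz.
Converting to GHz: f = 18.91 GHz ≈ 18.9 GHz.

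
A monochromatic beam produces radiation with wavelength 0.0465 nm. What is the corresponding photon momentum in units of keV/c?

26.7 keV/c

Convert to SI: λ = 0.0465 nm = 4.65e-11 m.
Since p = h/λ for a photon, p = 1.425e-23 kg·m/s.
Converting to keV/c: p = 26.66 keV/c ≈ 26.7 keV/c.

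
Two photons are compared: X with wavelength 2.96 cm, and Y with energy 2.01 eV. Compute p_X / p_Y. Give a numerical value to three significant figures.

p_X = 2.239·10^-32 kg·m/s (from wavelength = 2.96 cm, via p = h/λ).
p_Y = 1.074·10^-27 kg·m/s (from energy = 2.01 eV, via p = E/c).
Ratio = 2.239·10^-32 / 1.074·10^-27 = 2.08·10^-5.

2.08·10^-5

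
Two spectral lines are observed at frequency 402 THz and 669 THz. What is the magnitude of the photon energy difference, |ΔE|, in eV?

Using E = hf: E₁ = 2.664 × 10^-19 J, E₂ = 4.433 × 10^-19 J.
|ΔE| = |2.664 × 10^-19 − 4.433 × 10^-19| = 1.77 × 10^-19 J = 1.10 eV.

1.10 eV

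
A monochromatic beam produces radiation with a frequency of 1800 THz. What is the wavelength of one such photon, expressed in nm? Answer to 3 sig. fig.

167 nm

Convert to SI: f = 1800 THz = 1.8 × 10^15 Hz.
Apply λ = c/f: λ = 1.666 × 10^-7 m.
Converting to nm: λ = 166.6 nm ≈ 167 nm.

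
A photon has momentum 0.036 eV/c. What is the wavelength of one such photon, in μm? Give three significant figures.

34.4 μm

Use h = 6.62607015e-34 J·s, c = 2.99792458e8 m/s, 1 eV = 1.602176634e-19 J.
First convert: p = 0.036 eV/c = 1.9239e-29 kg·m/s.
For a photon λ = h/p, so λ = 3.444e-5 m.
Converting to μm: λ = 34.44 μm ≈ 34.4 μm.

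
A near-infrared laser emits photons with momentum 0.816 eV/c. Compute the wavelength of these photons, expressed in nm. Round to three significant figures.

First convert: p = 0.816 eV/c = 4.3609·10^-28 kg·m/s.
Since λ = h/p for a photon, λ = 1.519·10^-6 m.
Converting to nm: λ = 1519 nm ≈ 1520 nm.

1520 nm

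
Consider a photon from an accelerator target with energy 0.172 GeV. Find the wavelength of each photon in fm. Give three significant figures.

7.21 fm

Use h = 6.62607015e-34 J·s, c = 2.99792458e8 m/s, 1 eV = 1.602176634e-19 J.
In SI units: E = 0.172 GeV = 2.7557e-11 J.
Apply λ = hc/E: λ = 7.208e-15 m.
Converting to fm: λ = 7.208 fm ≈ 7.21 fm.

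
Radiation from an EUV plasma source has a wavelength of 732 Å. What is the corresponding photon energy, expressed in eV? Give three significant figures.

In SI units: λ = 732 Å = 7.32 × 10^-8 m.
The photon relation is E = hc/λ, giving E = 2.714 × 10^-18 J.
Converting to eV: E = 16.94 eV ≈ 16.9 eV.

16.9 eV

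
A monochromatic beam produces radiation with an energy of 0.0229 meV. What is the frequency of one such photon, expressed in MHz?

5540 MHz

Convert to SI: E = 0.0229 meV = 3.6690e-24 J.
Since f = E/h for a photon, f = 5.537e9 Hz.
Converting to MHz: f = 5537 MHz ≈ 5540 MHz.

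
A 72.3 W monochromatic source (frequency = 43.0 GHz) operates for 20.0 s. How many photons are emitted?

5.08 × 10^25 photons

Total energy: E_total = P·t = 72.3 × 20.0 = 1446 J.
Per-photon energy: E = 2.849 × 10^-23 J.
N = E_total / E_photon = 5.08 × 10^25.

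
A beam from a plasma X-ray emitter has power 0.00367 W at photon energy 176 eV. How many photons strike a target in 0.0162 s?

2.11e12 photons

Total energy: E_total = P·t = 0.00367 × 0.0162 = 5.945e-5 J.
Per-photon energy: E = 2.820e-17 J.
N = E_total / E_photon = 2.11e12.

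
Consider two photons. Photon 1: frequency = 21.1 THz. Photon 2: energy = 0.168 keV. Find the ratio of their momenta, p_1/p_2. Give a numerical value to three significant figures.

p_1 = 4.664e-29 kg·m/s (from frequency = 21.1 THz, via p = hf/c).
p_2 = 8.978e-26 kg·m/s (from energy = 0.168 keV, via p = E/c).
Ratio = 4.664e-29 / 8.978e-26 = 5.19e-4.

5.19e-4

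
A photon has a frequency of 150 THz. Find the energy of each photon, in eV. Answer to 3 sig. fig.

In SI units: f = 150 THz = 1.5·10^14 Hz.
Apply E = hf: E = 9.939·10^-20 J.
Converting to eV: E = 0.6204 eV ≈ 0.620 eV.

0.620 eV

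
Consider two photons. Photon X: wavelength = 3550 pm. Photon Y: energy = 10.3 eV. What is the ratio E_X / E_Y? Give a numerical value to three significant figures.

E_X = 5.596 × 10^-17 J (from wavelength = 3550 pm, via E = hc/λ).
E_Y = 1.650 × 10^-18 J (from energy = 10.3 eV, via E given directly).
Ratio = 5.596 × 10^-17 / 1.650 × 10^-18 = 33.9.

33.9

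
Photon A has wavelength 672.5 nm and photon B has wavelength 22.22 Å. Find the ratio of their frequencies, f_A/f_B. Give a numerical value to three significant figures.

f_A = 4.458e14 Hz (from wavelength = 672.5 nm, via f = c/λ).
f_B = 1.349e17 Hz (from wavelength = 22.22 Å, via f = c/λ).
Ratio = 4.458e14 / 1.349e17 = 3.30e-3.

3.30e-3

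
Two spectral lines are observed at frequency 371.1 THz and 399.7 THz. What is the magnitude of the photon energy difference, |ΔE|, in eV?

Using E = hf: E₁ = 2.4589·10^-19 J, E₂ = 2.6484·10^-19 J.
|ΔE| = |2.4589·10^-19 − 2.6484·10^-19| = 1.90·10^-20 J = 0.118 eV.

0.118 eV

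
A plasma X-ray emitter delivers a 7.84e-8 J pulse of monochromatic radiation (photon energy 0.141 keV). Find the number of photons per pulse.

3.47e9 photons

Per-photon energy: E = 2.259e-17 J (from energy = 0.141 keV).
N = E_total / E_photon = 7.84e-8 J / 2.259e-17 J = 3.47e9.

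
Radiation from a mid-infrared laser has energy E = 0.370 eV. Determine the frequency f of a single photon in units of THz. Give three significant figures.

89.5 THz

Use h = 6.62607015e-34 J·s, 1 eV = 1.602176634e-19 J.
In SI units: E = 0.370 eV = 5.9281e-20 J.
Since f = E/h for a photon, f = 8.947e13 Hz.
Converting to THz: f = 89.47 THz ≈ 89.5 THz.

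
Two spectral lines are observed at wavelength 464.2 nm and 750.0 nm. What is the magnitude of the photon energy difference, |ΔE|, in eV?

1.02 eV

Using E = hc/λ: E₁ = 4.2793 × 10^-19 J, E₂ = 2.6486 × 10^-19 J.
|ΔE| = |4.2793 × 10^-19 − 2.6486 × 10^-19| = 1.63 × 10^-19 J = 1.02 eV.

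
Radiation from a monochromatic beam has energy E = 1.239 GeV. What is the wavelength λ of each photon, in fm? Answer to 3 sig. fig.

1.00 fm

(h = 6.62607015e-34 J·s, c = 2.99792458e8 m/s, 1 eV = 1.602176634e-19 J.)
First convert: E = 1.239 GeV = 1.9851e-10 J.
Apply λ = hc/E: λ = 1.001e-15 m.
Converting to fm: λ = 1.001 fm ≈ 1.00 fm.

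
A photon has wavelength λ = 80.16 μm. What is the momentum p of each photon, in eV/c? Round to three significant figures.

Convert to SI: λ = 80.16 μm = 8.016 × 10^-5 m.
The photon relation is p = h/λ, giving p = 8.266 × 10^-30 kg·m/s.
Converting to eV/c: p = 0.01547 eV/c ≈ 0.0155 eV/c.

0.0155 eV/c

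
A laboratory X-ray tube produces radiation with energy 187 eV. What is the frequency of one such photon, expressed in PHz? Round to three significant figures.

First convert: E = 187 eV = 2.9961e-17 J.
The photon relation is f = E/h, giving f = 4.522e16 Hz.
Converting to PHz: f = 45.22 PHz ≈ 45.2 PHz.

45.2 PHz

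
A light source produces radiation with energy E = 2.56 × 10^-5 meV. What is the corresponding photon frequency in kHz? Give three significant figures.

6190 kHz

Take h = 6.62607015 × 10^-34 J·s, 1 eV = 1.602176634 × 10^-19 J.
In SI units: E = 2.56 × 10^-5 meV = 4.1016 × 10^-27 J.
The photon relation is f = E/h, giving f = 6.190 × 10^6 Hz.
Converting to kHz: f = 6190 kHz ≈ 6190 kHz.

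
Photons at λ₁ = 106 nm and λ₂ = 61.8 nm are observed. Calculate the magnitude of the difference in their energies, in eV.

8.37 eV

Using E = hc/λ: E₁ = 1.874e-18 J, E₂ = 3.214e-18 J.
|ΔE| = |1.874e-18 − 3.214e-18| = 1.34e-18 J = 8.37 eV.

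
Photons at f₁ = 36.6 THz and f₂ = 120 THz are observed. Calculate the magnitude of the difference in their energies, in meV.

345 meV

Using E = hf: E₁ = 2.425 × 10^-20 J, E₂ = 7.951 × 10^-20 J.
|ΔE| = |2.425 × 10^-20 − 7.951 × 10^-20| = 5.53 × 10^-20 J = 345 meV.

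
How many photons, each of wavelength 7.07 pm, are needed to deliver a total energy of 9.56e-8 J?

3.40e6 photons

Per-photon energy: E = 2.810e-14 J (from wavelength = 7.07 pm).
N = E_total / E_photon = 9.56e-8 J / 2.810e-14 J = 3.40e6.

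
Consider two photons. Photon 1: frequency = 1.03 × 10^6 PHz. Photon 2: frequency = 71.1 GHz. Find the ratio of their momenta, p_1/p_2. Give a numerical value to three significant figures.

1.45 × 10^10

p_1 = 2.277 × 10^-21 kg·m/s (from frequency = 1.03 × 10^6 PHz, via p = hf/c).
p_2 = 1.571 × 10^-31 kg·m/s (from frequency = 71.1 GHz, via p = hf/c).
Ratio = 2.277 × 10^-21 / 1.571 × 10^-31 = 1.45 × 10^10.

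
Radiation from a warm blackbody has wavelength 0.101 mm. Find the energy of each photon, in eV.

0.0123 eV

Take h = 6.62607015 × 10^-34 J·s, c = 2.99792458 × 10^8 m/s, 1 eV = 1.602176634 × 10^-19 J.
Convert to SI: λ = 0.101 mm = 1.01 × 10^-4 m.
The photon relation is E = hc/λ, giving E = 1.967 × 10^-21 J.
Converting to eV: E = 0.01228 eV ≈ 0.0123 eV.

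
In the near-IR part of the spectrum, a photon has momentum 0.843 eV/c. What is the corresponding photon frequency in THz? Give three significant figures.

Convert to SI: p = 0.843 eV/c = 4.5052e-28 kg·m/s.
The photon relation is f = pc/h, giving f = 2.038e14 Hz.
Converting to THz: f = 203.8 THz ≈ 204 THz.

204 THz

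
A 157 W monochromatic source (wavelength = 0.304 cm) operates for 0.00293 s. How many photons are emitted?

Total energy: E_total = P·t = 157 × 0.00293 = 0.4600 J.
Per-photon energy: E = 6.534e-23 J.
N = E_total / E_photon = 7.04e21.

7.04e21 photons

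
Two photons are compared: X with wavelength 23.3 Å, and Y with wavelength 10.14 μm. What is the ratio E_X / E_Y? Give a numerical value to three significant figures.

E_X = 8.526e-17 J (from wavelength = 23.3 Å, via E = hc/λ).
E_Y = 1.959e-20 J (from wavelength = 10.14 μm, via E = hc/λ).
Ratio = 8.526e-17 / 1.959e-20 = 4350.

4350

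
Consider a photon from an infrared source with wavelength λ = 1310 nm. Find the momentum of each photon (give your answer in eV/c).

First convert: λ = 1310 nm = 1.31e-6 m.
Since p = h/λ for a photon, p = 5.058e-28 kg·m/s.
Converting to eV/c: p = 0.9464 eV/c ≈ 0.946 eV/c.

0.946 eV/c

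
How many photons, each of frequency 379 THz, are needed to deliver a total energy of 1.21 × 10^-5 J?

Per-photon energy: E = 2.511 × 10^-19 J (from frequency = 379 THz).
N = E_total / E_photon = 1.21 × 10^-5 J / 2.511 × 10^-19 J = 4.82 × 10^13.

4.82 × 10^13 photons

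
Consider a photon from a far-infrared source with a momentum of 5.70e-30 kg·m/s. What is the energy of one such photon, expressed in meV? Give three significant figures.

Since E = pc for a photon, E = 1.709e-21 J.
Converting to meV: E = 10.67 meV ≈ 10.7 meV.

10.7 meV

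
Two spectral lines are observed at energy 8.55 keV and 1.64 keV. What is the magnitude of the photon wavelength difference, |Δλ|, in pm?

611 pm

Using λ = hc/E: λ₁ = 1.450 × 10^-10 m, λ₂ = 7.560 × 10^-10 m.
|Δλ| = |1.450 × 10^-10 − 7.560 × 10^-10| = 6.11 × 10^-10 m = 611 pm.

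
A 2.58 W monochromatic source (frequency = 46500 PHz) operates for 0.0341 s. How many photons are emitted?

Total energy: E_total = P·t = 2.58 × 0.0341 = 0.08798 J.
Per-photon energy: E = 3.081 × 10^-14 J.
N = E_total / E_photon = 2.86 × 10^12.

2.86 × 10^12 photons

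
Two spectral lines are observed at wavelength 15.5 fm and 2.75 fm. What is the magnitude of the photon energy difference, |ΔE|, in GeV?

Using E = hc/λ: E₁ = 1.282 × 10^-11 J, E₂ = 7.223 × 10^-11 J.
|ΔE| = |1.282 × 10^-11 − 7.223 × 10^-11| = 5.94 × 10^-11 J = 0.371 GeV.

0.371 GeV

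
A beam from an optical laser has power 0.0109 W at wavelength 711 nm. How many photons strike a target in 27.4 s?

1.07e18 photons

Total energy: E_total = P·t = 0.0109 × 27.4 = 0.2987 J.
Per-photon energy: E = 2.794e-19 J.
N = E_total / E_photon = 1.07e18.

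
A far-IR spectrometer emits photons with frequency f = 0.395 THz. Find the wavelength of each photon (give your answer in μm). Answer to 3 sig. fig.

759 μm

Convert to SI: f = 0.395 THz = 3.95·10^11 Hz.
Since λ = c/f for a photon, λ = 7.590·10^-4 m.
Converting to μm: λ = 759.0 μm ≈ 759 μm.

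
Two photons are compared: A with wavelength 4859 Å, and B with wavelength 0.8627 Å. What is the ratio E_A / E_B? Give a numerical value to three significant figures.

E_A = 4.088·10^-19 J (from wavelength = 4859 Å, via E = hc/λ).
E_B = 2.303·10^-15 J (from wavelength = 0.8627 Å, via E = hc/λ).
Ratio = 4.088·10^-19 / 2.303·10^-15 = 1.78·10^-4.

1.78·10^-4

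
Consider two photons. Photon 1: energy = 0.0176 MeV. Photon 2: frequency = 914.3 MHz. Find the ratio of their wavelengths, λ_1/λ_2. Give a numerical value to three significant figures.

2.15e-10

λ_1 = 7.045e-11 m (from energy = 0.0176 MeV, via λ = hc/E).
λ_2 = 0.3279 m (from frequency = 914.3 MHz, via λ = c/f).
Ratio = 7.045e-11 / 0.3279 = 2.15e-10.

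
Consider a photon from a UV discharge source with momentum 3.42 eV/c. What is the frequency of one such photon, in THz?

827 THz

First convert: p = 3.42 eV/c = 1.8277e-27 kg·m/s.
Apply f = pc/h: f = 8.270e14 Hz.
Converting to THz: f = 827.0 THz ≈ 827 THz.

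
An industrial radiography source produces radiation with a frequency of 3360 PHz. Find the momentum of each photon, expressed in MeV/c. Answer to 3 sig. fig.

In SI units: f = 3360 PHz = 3.36 × 10^18 Hz.
For a photon p = hf/c, so p = 7.426 × 10^-24 kg·m/s.
Converting to MeV/c: p = 0.01390 MeV/c ≈ 0.0139 MeV/c.

0.0139 MeV/c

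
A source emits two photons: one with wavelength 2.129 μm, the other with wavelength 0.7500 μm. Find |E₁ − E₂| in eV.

1.07 eV

Using E = hc/λ: E₁ = 9.3304e-20 J, E₂ = 2.6486e-19 J.
|ΔE| = |9.3304e-20 − 2.6486e-19| = 1.72e-19 J = 1.07 eV.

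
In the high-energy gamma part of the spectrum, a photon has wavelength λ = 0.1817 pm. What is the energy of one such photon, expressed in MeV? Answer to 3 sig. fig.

6.82 MeV

In SI units: λ = 0.1817 pm = 1.817e-13 m.
The photon relation is E = hc/λ, giving E = 1.093e-12 J.
Converting to MeV: E = 6.824 MeV ≈ 6.82 MeV.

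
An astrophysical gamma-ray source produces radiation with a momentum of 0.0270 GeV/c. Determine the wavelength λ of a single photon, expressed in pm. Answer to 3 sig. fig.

0.0459 pm

Convert to SI: p = 0.0270 GeV/c = 1.4430e-20 kg·m/s.
Apply λ = h/p: λ = 4.592e-14 m.
Converting to pm: λ = 0.04592 pm ≈ 0.0459 pm.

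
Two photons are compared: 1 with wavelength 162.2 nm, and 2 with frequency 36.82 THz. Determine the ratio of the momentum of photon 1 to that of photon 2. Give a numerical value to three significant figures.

p_1 = 4.085·10^-27 kg·m/s (from wavelength = 162.2 nm, via p = h/λ).
p_2 = 8.138·10^-29 kg·m/s (from frequency = 36.82 THz, via p = hf/c).
Ratio = 4.085·10^-27 / 8.138·10^-29 = 50.2.

50.2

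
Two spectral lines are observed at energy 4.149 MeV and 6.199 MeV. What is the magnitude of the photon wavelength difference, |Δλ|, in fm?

Using λ = hc/E: λ₁ = 2.9883e-13 m, λ₂ = 2.0001e-13 m.
|Δλ| = |2.9883e-13 − 2.0001e-13| = 9.88e-14 m = 98.8 fm.

98.8 fm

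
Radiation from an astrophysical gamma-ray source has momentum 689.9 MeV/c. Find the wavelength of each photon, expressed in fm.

Take h = 6.62607015 × 10^-34 J·s, c = 2.99792458 × 10^8 m/s, 1 eV = 1.602176634 × 10^-19 J.
Convert to SI: p = 689.9 MeV/c = 3.6870 × 10^-19 kg·m/s.
For a photon λ = h/p, so λ = 1.797 × 10^-15 m.
Converting to fm: λ = 1.797 fm ≈ 1.80 fm.

1.80 fm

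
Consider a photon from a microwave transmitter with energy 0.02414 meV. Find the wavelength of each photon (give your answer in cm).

First convert: E = 0.02414 meV = 3.8677 × 10^-24 J.
The photon relation is λ = hc/E, giving λ = 0.05136 m.
Converting to cm: λ = 5.136 cm ≈ 5.14 cm.

5.14 cm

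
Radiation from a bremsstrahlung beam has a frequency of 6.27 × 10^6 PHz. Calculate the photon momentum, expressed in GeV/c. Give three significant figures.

0.0259 GeV/c

(h = 6.62607015 × 10^-34 J·s, c = 2.99792458 × 10^8 m/s, 1 eV = 1.602176634 × 10^-19 J.)
First convert: f = 6.27 × 10^6 PHz = 6.27 × 10^21 Hz.
Since p = hf/c for a photon, p = 1.386 × 10^-20 kg·m/s.
Converting to GeV/c: p = 0.02593 GeV/c ≈ 0.0259 GeV/c.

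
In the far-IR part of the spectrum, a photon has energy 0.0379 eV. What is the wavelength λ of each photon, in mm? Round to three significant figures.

Take h = 6.62607015·10^-34 J·s, c = 2.99792458·10^8 m/s, 1 eV = 1.602176634·10^-19 J.
Convert to SI: E = 0.0379 eV = 6.0722·10^-21 J.
For a photon λ = hc/E, so λ = 3.271·10^-5 m.
Converting to mm: λ = 0.03271 mm ≈ 0.0327 mm.

0.0327 mm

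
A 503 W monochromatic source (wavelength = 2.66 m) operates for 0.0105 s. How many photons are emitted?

7.07e25 photons

Total energy: E_total = P·t = 503 × 0.0105 = 5.282 J.
Per-photon energy: E = 7.468e-26 J.
N = E_total / E_photon = 7.07e25.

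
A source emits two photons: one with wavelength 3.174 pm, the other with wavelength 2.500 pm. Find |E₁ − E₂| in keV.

Using E = hc/λ: E₁ = 6.2585e-14 J, E₂ = 7.9458e-14 J.
|ΔE| = |6.2585e-14 − 7.9458e-14| = 1.69e-14 J = 105 keV.

105 keV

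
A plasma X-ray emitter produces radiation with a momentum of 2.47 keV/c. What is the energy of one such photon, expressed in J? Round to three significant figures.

3.96·10^-16 J

(c = 2.99792458·10^8 m/s, 1 eV = 1.602176634·10^-19 J.)
First convert: p = 2.47 keV/c = 1.3200·10^-24 kg·m/s.
The photon relation is E = pc, giving E = 3.957·10^-16 J.
So E ≈ 3.96·10^-16 J.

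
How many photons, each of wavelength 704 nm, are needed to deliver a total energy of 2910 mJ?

1.03e19 photons

Per-photon energy: E = 2.822e-19 J (from wavelength = 704 nm).
N = E_total / E_photon = 2.91 J / 2.822e-19 J = 1.03e19.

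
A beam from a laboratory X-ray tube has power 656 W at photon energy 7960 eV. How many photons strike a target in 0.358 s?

Total energy: E_total = P·t = 656 × 0.358 = 234.8 J.
Per-photon energy: E = 1.275e-15 J.
N = E_total / E_photon = 1.84e17.

1.84e17 photons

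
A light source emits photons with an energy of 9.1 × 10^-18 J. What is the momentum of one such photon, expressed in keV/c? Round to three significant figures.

0.0568 keV/c

Apply p = E/c: p = 3.035 × 10^-26 kg·m/s.
Converting to keV/c: p = 0.05680 keV/c ≈ 0.0568 keV/c.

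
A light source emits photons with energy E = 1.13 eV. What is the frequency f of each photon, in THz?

In SI units: E = 1.13 eV = 1.8105e-19 J.
Since f = E/h for a photon, f = 2.732e14 Hz.
Converting to THz: f = 273.2 THz ≈ 273 THz.

273 THz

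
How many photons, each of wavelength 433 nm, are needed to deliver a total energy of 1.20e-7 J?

Per-photon energy: E = 4.588e-19 J (from wavelength = 433 nm).
N = E_total / E_photon = 1.20e-7 J / 4.588e-19 J = 2.62e11.

2.62e11 photons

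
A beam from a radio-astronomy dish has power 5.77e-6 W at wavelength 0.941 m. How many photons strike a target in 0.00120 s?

Total energy: E_total = P·t = 5.77e-6 × 0.00120 = 6.924e-9 J.
Per-photon energy: E = 2.111e-25 J.
N = E_total / E_photon = 3.28e16.

3.28e16 photons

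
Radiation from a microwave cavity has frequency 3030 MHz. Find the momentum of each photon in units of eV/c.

1.25e-5 eV/c

Use h = 6.62607015e-34 J·s, c = 2.99792458e8 m/s, 1 eV = 1.602176634e-19 J.
First convert: f = 3030 MHz = 3.03e9 Hz.
Since p = hf/c for a photon, p = 6.697e-33 kg·m/s.
Converting to eV/c: p = 1.253e-5 eV/c ≈ 1.25e-5 eV/c.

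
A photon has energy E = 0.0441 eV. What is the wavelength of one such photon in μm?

(h = 6.62607015e-34 J·s, c = 2.99792458e8 m/s, 1 eV = 1.602176634e-19 J.)
Convert to SI: E = 0.0441 eV = 7.0656e-21 J.
For a photon λ = hc/E, so λ = 2.811e-5 m.
Converting to μm: λ = 28.11 μm ≈ 28.1 μm.

28.1 μm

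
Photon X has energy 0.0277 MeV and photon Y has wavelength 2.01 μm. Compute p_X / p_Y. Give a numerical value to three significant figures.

4.49e4

p_X = 1.480e-23 kg·m/s (from energy = 0.0277 MeV, via p = E/c).
p_Y = 3.297e-28 kg·m/s (from wavelength = 2.01 μm, via p = h/λ).
Ratio = 1.480e-23 / 3.297e-28 = 4.49e4.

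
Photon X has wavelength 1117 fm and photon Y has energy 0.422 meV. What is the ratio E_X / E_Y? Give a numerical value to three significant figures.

2.63e9

E_X = 1.778e-13 J (from wavelength = 1117 fm, via E = hc/λ).
E_Y = 6.761e-23 J (from energy = 0.422 meV, via E given directly).
Ratio = 1.778e-13 / 6.761e-23 = 2.63e9.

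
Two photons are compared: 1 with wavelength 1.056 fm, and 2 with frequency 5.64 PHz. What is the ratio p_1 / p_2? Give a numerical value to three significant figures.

5.03·10^7

p_1 = 6.275·10^-19 kg·m/s (from wavelength = 1.056 fm, via p = h/λ).
p_2 = 1.247·10^-26 kg·m/s (from frequency = 5.64 PHz, via p = hf/c).
Ratio = 6.275·10^-19 / 1.247·10^-26 = 5.03·10^7.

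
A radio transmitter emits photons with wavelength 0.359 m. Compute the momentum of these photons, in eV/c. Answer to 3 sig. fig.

3.45 × 10^-6 eV/c

Apply p = h/λ: p = 1.846 × 10^-33 kg·m/s.
Converting to eV/c: p = 3.454 × 10^-6 eV/c ≈ 3.45 × 10^-6 eV/c.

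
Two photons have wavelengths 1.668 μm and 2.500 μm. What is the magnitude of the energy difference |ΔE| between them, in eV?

Using E = hc/λ: E₁ = 1.1909 × 10^-19 J, E₂ = 7.9458 × 10^-20 J.
|ΔE| = |1.1909 × 10^-19 − 7.9458 × 10^-20| = 3.96 × 10^-20 J = 0.247 eV.

0.247 eV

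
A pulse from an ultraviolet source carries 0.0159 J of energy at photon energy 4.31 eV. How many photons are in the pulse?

2.30e16 photons

Per-photon energy: E = 6.905e-19 J (from energy = 4.31 eV).
N = E_total / E_photon = 0.0159 J / 6.905e-19 J = 2.30e16.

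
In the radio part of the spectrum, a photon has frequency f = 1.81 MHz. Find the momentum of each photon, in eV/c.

(h = 6.62607015 × 10^-34 J·s, c = 2.99792458 × 10^8 m/s, 1 eV = 1.602176634 × 10^-19 J.)
In SI units: f = 1.81 MHz = 1.81 × 10^6 Hz.
Apply p = hf/c: p = 4.000 × 10^-36 kg·m/s.
Converting to eV/c: p = 7.486 × 10^-9 eV/c ≈ 7.49 × 10^-9 eV/c.

7.49 × 10^-9 eV/c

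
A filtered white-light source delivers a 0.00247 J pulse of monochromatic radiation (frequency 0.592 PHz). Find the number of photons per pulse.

Per-photon energy: E = 3.923e-19 J (from frequency = 0.592 PHz).
N = E_total / E_photon = 0.00247 J / 3.923e-19 J = 6.30e15.

6.30e15 photons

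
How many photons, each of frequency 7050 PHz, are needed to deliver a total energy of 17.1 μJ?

Per-photon energy: E = 4.671 × 10^-15 J (from frequency = 7050 PHz).
N = E_total / E_photon = 1.71 × 10^-5 J / 4.671 × 10^-15 J = 3.66 × 10^9.

3.66 × 10^9 photons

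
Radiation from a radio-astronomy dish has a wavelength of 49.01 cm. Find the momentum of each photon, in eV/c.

2.53 × 10^-6 eV/c

Use h = 6.62607015 × 10^-34 J·s, c = 2.99792458 × 10^8 m/s, 1 eV = 1.602176634 × 10^-19 J.
Convert to SI: λ = 49.01 cm = 0.4901 m.
For a photon p = h/λ, so p = 1.352 × 10^-33 kg·m/s.
Converting to eV/c: p = 2.530 × 10^-6 eV/c ≈ 2.53 × 10^-6 eV/c.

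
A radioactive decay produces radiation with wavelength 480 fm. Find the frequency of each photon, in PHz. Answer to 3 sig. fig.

6.25·10^5 PHz

(c = 2.99792458·10^8 m/s.)
First convert: λ = 480 fm = 4.8·10^-13 m.
Apply f = c/λ: f = 6.246·10^20 Hz.
Converting to PHz: f = 624600 PHz ≈ 6.25·10^5 PHz.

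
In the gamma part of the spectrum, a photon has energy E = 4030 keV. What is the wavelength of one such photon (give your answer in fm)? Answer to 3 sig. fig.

308 fm

(h = 6.62607015·10^-34 J·s, c = 2.99792458·10^8 m/s, 1 eV = 1.602176634·10^-19 J.)
Convert to SI: E = 4030 keV = 6.4568·10^-13 J.
Apply λ = hc/E: λ = 3.077·10^-13 m.
Converting to fm: λ = 307.7 fm ≈ 308 fm.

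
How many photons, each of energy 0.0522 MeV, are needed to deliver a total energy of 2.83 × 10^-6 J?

3.38 × 10^8 photons

Per-photon energy: E = 8.363 × 10^-15 J (from energy = 0.0522 MeV).
N = E_total / E_photon = 2.83 × 10^-6 J / 8.363 × 10^-15 J = 3.38 × 10^8.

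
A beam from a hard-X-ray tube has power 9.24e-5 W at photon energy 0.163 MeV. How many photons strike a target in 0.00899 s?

3.18e7 photons

Total energy: E_total = P·t = 9.24e-5 × 0.00899 = 8.307e-7 J.
Per-photon energy: E = 2.612e-14 J.
N = E_total / E_photon = 3.18e7.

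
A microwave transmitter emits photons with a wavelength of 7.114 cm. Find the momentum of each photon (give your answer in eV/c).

Use h = 6.62607015 × 10^-34 J·s, c = 2.99792458 × 10^8 m/s, 1 eV = 1.602176634 × 10^-19 J.
Convert to SI: λ = 7.114 cm = 0.07114 m.
Apply p = h/λ: p = 9.314 × 10^-33 kg·m/s.
Converting to eV/c: p = 1.743 × 10^-5 eV/c ≈ 1.74 × 10^-5 eV/c.

1.74 × 10^-5 eV/c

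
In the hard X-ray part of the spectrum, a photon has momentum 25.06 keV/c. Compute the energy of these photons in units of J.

4.02 × 10^-15 J

Take c = 2.99792458 × 10^8 m/s, 1 eV = 1.602176634 × 10^-19 J.
First convert: p = 25.06 keV/c = 1.3393 × 10^-23 kg·m/s.
Since E = pc for a photon, E = 4.015 × 10^-15 J.
So E ≈ 4.02 × 10^-15 J.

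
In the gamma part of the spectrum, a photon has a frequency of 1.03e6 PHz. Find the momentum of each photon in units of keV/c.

4260 keV/c

In SI units: f = 1.03e6 PHz = 1.03e21 Hz.
Apply p = hf/c: p = 2.277e-21 kg·m/s.
Converting to keV/c: p = 4260 keV/c ≈ 4260 keV/c.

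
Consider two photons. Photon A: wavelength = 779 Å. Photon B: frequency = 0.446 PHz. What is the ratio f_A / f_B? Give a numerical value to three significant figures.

8.63

f_A = 3.848 × 10^15 Hz (from wavelength = 779 Å, via f = c/λ).
f_B = 4.460 × 10^14 Hz (from frequency = 0.446 PHz, via f given directly).
Ratio = 3.848 × 10^15 / 4.460 × 10^14 = 8.63.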